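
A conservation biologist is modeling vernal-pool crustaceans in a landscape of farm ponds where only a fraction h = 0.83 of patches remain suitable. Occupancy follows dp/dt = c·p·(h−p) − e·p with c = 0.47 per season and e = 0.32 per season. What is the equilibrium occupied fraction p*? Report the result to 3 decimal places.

Setting dp/dt = 0 and dividing by p* gives c·(h−p*) = e.
So p* = h − e/c = 0.83 − 0.32/0.47 = 0.83 − 0.6809 = 0.1491.

0.149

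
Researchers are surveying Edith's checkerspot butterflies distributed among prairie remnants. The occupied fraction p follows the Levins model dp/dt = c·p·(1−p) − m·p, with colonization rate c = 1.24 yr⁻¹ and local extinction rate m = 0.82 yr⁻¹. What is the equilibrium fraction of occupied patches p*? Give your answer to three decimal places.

0.339

Setting dp/dt = 0 and dividing through by p* gives c·(1−p*) = m.
So p* = 1 − m/c = 1 − 0.82/1.24 = 1 − 0.6613 = 0.3387.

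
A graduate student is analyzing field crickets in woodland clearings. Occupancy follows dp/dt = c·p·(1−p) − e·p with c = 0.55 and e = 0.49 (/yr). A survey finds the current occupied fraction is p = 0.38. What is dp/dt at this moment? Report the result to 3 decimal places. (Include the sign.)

-0.057

Colonization term: c·p·(1−p) = 0.55×0.38×0.6200 = 0.12958.
Extinction term: e·p = 0.18620.
dp/dt = 0.12958 − 0.18620 = -0.05662.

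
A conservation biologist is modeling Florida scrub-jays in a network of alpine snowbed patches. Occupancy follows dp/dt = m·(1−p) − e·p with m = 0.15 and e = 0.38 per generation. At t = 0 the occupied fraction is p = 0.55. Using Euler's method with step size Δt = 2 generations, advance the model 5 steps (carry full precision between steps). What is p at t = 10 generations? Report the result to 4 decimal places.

Update rule: p ← p + [m·(1−p) − e·p]·Δt with Δt = 2.
  1  |  dp/dt·Δt = -0.283000  |  p_1 = 0.267000
  2  |  dp/dt·Δt = +0.016980  |  p_2 = 0.283980
  3  |  dp/dt·Δt = -0.001019  |  p_3 = 0.282961
  4  |  dp/dt·Δt = +0.000061  |  p_4 = 0.283022
  5  |  dp/dt·Δt = -0.000004  |  p_5 = 0.283019

0.2830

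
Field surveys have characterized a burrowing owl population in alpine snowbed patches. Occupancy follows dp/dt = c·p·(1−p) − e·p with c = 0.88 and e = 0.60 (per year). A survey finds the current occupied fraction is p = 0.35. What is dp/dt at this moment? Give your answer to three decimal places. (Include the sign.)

Colonization term: c·p·(1−p) = 0.88×0.35×0.6500 = 0.20020.
Extinction term: e·p = 0.21000.
dp/dt = 0.20020 − 0.21000 = -0.00980.

-0.010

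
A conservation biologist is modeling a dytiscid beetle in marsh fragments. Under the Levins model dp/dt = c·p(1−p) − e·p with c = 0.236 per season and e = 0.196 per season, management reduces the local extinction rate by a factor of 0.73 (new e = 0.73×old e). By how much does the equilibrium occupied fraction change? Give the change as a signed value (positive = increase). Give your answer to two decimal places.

Before: p* = 1 − 0.196/0.236 = 0.1695.
After the change, c = 0.236, e = 0.14308, so p* = 1 − 0.14308/0.236 = 0.3937.
Δp* = 0.3937 − 0.1695 = +0.2242.

0.22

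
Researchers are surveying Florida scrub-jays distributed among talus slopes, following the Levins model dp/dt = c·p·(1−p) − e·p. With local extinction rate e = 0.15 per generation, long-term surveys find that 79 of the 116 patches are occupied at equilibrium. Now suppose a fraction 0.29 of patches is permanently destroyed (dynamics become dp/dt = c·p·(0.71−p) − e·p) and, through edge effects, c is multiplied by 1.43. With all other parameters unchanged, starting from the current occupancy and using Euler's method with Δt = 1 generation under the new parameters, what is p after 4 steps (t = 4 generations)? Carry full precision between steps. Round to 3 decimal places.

0.513

Observed p* = 79/116 = 0.68103.
Balance c(1−p*) = e gives c = e/(1 − 0.68103) = 0.15/0.31897 = 0.47027.
Starting from p₀ = 0.68103; update p ← p + (dp/dt)·Δt with the new parameters.
t = 1: p = 0.68103 + (-0.08889) = 0.59215
t = 2: p = 0.59215 + (-0.04189) = 0.55025
t = 3: p = 0.55025 + (-0.02343) = 0.52683
t = 4: p = 0.52683 + (-0.01413) = 0.51270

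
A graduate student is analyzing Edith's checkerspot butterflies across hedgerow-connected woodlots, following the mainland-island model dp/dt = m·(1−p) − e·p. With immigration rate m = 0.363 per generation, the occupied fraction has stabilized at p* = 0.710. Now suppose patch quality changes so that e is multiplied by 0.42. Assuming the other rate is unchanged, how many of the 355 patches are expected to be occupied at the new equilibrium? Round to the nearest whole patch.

Balance m(1−p*) = e·p* gives e = m(1−p*)/p* = 0.363×0.29000/0.71000 = 0.14827.
New p* = m/(m+e) = 0.36300/(0.36300+0.06227) = 0.85358.
Expected occupied = 355 × 0.85358 = 303.02 ≈ 303.

303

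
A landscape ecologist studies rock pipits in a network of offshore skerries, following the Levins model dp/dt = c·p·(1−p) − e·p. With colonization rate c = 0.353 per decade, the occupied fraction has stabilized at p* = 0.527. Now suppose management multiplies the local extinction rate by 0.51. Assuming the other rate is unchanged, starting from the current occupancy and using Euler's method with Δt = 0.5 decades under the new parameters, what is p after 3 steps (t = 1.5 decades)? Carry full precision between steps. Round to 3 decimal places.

Balance c(1−p*) = e gives e = 0.353×(1 − 0.52700) = 0.16697.
Starting from p₀ = 0.52700; update p ← p + (dp/dt)·Δt with the new parameters.
  1  |  dp/dt·Δt = +0.021558  |  p_1 = 0.548558
  2  |  dp/dt·Δt = +0.020353  |  p_2 = 0.568911
  3  |  dp/dt·Δt = +0.019064  |  p_3 = 0.587975

0.588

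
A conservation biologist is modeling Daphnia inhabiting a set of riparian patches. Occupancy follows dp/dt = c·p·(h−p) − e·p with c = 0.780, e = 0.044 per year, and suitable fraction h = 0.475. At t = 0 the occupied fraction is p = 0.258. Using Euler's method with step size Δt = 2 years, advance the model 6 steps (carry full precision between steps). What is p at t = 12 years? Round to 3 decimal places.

Update rule: p ← p + [c·p·(h−p) − e·p]·Δt with Δt = 2.
step 1: Δp = +0.06463, p = 0.32263
step 2: Δp = +0.04830, p = 0.37093
step 3: Δp = +0.02758, p = 0.39851
step 4: Δp = +0.01248, p = 0.41099
step 5: Δp = +0.00487, p = 0.41586
step 6: Δp = +0.00177, p = 0.41763

0.418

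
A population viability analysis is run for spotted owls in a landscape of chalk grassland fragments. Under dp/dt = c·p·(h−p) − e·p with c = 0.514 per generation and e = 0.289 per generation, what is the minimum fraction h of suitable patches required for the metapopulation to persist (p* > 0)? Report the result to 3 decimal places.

p* = h − e/c is positive only when h > e/c.
h_min = e/c = 0.289/0.514 = 0.5623.

0.562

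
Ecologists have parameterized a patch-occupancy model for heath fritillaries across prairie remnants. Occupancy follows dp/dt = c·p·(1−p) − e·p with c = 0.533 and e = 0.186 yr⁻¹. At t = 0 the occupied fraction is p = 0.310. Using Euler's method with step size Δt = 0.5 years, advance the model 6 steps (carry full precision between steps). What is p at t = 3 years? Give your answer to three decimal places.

Update rule: p ← p + [c·p·(1−p) − e·p]·Δt with Δt = 0.5.
p: 0.31000 → 0.33817  (Δp = +0.02817)
p: 0.33817 → 0.36637  (Δp = +0.02820)
p: 0.36637 → 0.39416  (Δp = +0.02779)
p: 0.39416 → 0.42115  (Δp = +0.02698)
p: 0.42115 → 0.44695  (Δp = +0.02580)
p: 0.44695 → 0.47126  (Δp = +0.02431)

0.471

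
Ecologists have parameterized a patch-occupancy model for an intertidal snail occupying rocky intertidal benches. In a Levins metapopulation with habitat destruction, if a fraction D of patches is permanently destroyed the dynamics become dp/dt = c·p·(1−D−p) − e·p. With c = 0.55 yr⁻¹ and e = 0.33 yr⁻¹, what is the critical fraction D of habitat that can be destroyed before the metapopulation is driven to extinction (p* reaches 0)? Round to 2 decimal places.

The nontrivial equilibrium is p* = (1−D) − e/c; extinction occurs when this hits zero.
So D_crit = 1 − e/c = 1 − 0.33/0.55 = 1 − 0.6000 = 0.4000.
Note this equals the original equilibrium occupancy — the Levins extinction-debt result.

0.40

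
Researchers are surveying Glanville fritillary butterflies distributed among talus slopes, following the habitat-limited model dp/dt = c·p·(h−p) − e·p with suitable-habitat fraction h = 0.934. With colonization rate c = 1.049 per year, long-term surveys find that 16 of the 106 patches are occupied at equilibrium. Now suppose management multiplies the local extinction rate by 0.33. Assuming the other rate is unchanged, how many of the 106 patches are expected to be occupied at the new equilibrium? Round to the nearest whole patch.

Observed p* = 16/106 = 0.15094.
Balance c(h−p*) = e gives e = 1.049×(0.934 − 0.15094) = 0.82143.
New p* = 0.934 − e/c = 0.934 − 0.27107/1.04900 = 0.67559.
Expected occupied = 106 × 0.67559 = 71.61 ≈ 72.

72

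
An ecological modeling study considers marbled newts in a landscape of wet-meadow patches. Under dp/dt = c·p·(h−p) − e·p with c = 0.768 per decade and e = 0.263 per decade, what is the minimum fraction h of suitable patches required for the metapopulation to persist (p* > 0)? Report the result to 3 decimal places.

0.342

p* = h − e/c is positive only when h > e/c.
h_min = e/c = 0.263/0.768 = 0.3424.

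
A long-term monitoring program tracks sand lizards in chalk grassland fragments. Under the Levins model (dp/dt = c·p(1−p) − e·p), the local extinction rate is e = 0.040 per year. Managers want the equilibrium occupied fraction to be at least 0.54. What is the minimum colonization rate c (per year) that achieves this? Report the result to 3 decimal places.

0.087

p* = 1 − e/c ≥ 0.54 requires e/c ≤ 0.4600, i.e. c ≥ e/0.4600.
c_min = 0.040/0.4600 = 0.0870.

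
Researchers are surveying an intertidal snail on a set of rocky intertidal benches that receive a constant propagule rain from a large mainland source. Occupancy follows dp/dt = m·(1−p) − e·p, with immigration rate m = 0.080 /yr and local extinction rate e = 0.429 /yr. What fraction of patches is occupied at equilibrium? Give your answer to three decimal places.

Setting dp/dt = 0: m − m·p* = e·p*, so m = (m+e)·p*.
p* = m/(m+e) = 0.080/(0.080+0.429) = 0.080/0.5090 = 0.1572.

0.157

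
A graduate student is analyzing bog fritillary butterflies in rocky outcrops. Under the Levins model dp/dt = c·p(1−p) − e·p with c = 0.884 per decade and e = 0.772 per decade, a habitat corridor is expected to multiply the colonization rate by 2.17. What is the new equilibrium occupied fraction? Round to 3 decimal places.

Before: p* = 1 − 0.772/0.884 = 0.1267.
After the change, c = 1.91828, e = 0.772, so p* = 1 − 0.772/1.91828 = 0.5976.

0.598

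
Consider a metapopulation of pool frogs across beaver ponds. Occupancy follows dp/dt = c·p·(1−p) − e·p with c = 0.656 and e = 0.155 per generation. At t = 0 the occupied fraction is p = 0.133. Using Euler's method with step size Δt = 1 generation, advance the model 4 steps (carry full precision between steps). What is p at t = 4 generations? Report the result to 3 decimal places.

0.440

Update rule: p ← p + [c·p·(1−p) − e·p]·Δt with Δt = 1.
step 1: Δp = +0.05503, p = 0.18803
step 2: Δp = +0.07101, p = 0.25904
step 3: Δp = +0.08576, p = 0.34480
step 4: Δp = +0.09475, p = 0.43955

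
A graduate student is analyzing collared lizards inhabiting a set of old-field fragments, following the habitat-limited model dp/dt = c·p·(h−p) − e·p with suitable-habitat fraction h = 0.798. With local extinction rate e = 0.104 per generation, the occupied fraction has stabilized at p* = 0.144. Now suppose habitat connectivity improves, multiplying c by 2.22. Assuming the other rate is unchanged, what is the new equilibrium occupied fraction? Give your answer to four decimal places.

Balance c(h−p*) = e gives c = e/(0.798 − 0.14400) = 0.104/0.65400 = 0.15902.
New p* = 0.798 − e/c = 0.798 − 0.10400/0.35302 = 0.50340.

0.5034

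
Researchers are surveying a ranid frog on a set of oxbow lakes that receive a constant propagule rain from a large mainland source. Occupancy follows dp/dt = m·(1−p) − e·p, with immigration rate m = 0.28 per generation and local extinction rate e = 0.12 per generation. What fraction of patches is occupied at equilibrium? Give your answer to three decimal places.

0.700

At equilibrium the propagule rain into empty patches balances local extinction: m(1−p*) = e·p*.
p* = m/(m+e) = 0.28/(0.28+0.12) = 0.28/0.4000 = 0.7000.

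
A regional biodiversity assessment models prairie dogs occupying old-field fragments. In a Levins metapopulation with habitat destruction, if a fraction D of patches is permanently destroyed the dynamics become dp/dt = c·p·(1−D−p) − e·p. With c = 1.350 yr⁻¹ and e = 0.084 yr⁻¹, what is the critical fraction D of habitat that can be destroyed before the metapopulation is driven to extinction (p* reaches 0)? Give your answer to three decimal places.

0.938

The nontrivial equilibrium is p* = (1−D) − e/c; extinction occurs when this hits zero.
So D_crit = 1 − e/c = 1 − 0.084/1.350 = 1 − 0.0622 = 0.9378.
Note this equals the original equilibrium occupancy — the Levins extinction-debt result.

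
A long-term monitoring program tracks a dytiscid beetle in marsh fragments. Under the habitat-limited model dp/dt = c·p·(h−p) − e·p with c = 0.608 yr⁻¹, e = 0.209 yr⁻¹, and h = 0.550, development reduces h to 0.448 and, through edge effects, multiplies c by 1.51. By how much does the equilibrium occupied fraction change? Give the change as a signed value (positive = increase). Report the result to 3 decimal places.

Before: p* = h − e/c = 0.550 − 0.209/0.608 = 0.550 − 0.3438 = 0.2063.
After: c = 0.91808, e = 0.209, h = 0.448; p* = 0.448 − 0.209/0.91808 = 0.2204.
Δp* = 0.2204 − 0.2063 = +0.0141.

0.014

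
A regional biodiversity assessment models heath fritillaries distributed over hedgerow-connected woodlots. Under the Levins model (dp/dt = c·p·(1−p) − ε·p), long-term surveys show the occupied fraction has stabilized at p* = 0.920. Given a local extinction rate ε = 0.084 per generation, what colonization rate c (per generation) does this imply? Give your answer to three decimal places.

1.050

At equilibrium c(1−p*) = ε, so c = ε/(1−p*).
c = 0.084/(1 − 0.920) = 0.084/0.0800 = 1.0500.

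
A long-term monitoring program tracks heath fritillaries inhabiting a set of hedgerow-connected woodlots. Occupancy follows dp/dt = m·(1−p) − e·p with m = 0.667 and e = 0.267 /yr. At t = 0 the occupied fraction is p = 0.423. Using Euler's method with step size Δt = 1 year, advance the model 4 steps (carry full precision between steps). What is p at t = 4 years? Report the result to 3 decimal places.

Update rule: p ← p + [m·(1−p) − e·p]·Δt with Δt = 1.
p: 0.42300 → 0.69492  (Δp = +0.27192)
p: 0.69492 → 0.71286  (Δp = +0.01795)
p: 0.71286 → 0.71405  (Δp = +0.00118)
p: 0.71405 → 0.71413  (Δp = +0.00008)

0.714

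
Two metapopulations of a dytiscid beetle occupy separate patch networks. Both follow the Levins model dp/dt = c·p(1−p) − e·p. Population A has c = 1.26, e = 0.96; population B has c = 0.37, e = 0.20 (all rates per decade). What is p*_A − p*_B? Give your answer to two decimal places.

-0.22

A: p*_A = 1 − 0.96/1.26 = 0.2381.
B: p*_B = 1 − 0.20/0.37 = 0.4595.
p*_A − p*_B = 0.2381 − 0.4595 = -0.2214.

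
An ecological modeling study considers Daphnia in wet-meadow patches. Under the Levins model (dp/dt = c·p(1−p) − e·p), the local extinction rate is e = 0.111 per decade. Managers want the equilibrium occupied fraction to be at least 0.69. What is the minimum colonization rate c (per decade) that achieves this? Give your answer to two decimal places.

0.36

p* = 1 − e/c ≥ 0.69 requires e/c ≤ 0.3100, i.e. c ≥ e/0.3100.
c_min = 0.111/0.3100 = 0.3581.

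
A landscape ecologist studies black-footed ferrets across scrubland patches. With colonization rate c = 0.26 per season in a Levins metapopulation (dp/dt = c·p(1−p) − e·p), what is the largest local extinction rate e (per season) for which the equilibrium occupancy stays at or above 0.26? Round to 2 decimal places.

0.19

1 − e/c ≥ 0.26 ⇒ e ≤ c(1 − 0.26) = 0.26 × 0.7400.
e_max = 0.1924.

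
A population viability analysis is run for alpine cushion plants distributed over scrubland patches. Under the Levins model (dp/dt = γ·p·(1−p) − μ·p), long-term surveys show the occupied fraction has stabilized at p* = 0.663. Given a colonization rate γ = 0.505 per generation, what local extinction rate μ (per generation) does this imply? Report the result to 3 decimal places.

At equilibrium γ(1−p*) = μ.
μ = 0.505 × (1 − 0.663) = 0.505 × 0.3370 = 0.1702.

0.170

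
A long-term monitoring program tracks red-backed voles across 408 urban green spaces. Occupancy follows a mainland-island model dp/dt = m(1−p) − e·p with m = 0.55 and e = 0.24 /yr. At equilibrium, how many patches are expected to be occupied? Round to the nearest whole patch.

p* = m/(m+e) = 0.55/0.7900 = 0.6962.
Expected occupied patches = N × p* = 408 × 0.6962 = 284.05 ≈ 284.

284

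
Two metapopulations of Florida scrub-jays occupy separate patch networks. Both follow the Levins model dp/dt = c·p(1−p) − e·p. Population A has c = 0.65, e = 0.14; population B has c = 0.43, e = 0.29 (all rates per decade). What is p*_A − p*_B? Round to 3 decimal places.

A: p*_A = 1 − 0.14/0.65 = 0.7846.
B: p*_B = 1 − 0.29/0.43 = 0.3256.
p*_A − p*_B = 0.7846 − 0.3256 = 0.4590.

0.459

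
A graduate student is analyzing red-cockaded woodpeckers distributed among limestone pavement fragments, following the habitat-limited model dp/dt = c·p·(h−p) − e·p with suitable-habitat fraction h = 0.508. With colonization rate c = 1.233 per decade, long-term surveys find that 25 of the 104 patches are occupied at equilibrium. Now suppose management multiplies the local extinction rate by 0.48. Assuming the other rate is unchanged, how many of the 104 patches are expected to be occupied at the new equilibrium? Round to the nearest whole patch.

Observed p* = 25/104 = 0.24038.
Balance c(h−p*) = e gives e = 1.233×(0.508 − 0.24038) = 0.32998.
New p* = 0.508 − e/c = 0.508 − 0.15839/1.23300 = 0.37954.
Expected occupied = 104 × 0.37954 = 39.47 ≈ 39.

39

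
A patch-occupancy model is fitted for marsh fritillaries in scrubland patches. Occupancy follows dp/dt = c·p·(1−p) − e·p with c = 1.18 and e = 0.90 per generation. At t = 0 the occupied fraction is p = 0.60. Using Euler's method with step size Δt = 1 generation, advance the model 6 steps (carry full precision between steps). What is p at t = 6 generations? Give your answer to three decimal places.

0.250

Update rule: p ← p + [c·p·(1−p) − e·p]·Δt with Δt = 1.
step 1: Δp = -0.25680, p = 0.34320
step 2: Δp = -0.04289, p = 0.30031
step 3: Δp = -0.02233, p = 0.27798
step 4: Δp = -0.01335, p = 0.26463
step 5: Δp = -0.00854, p = 0.25609
step 6: Δp = -0.00568, p = 0.25041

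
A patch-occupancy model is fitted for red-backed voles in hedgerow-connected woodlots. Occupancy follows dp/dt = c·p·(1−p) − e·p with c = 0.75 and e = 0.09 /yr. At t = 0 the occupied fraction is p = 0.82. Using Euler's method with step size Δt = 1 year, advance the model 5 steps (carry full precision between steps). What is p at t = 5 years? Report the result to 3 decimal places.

Update rule: p ← p + [c·p·(1−p) − e·p]·Δt with Δt = 1.
  1  |  dp/dt·Δt = +0.036900  |  p_1 = 0.856900
  2  |  dp/dt·Δt = +0.014846  |  p_2 = 0.871746
  3  |  dp/dt·Δt = +0.005397  |  p_3 = 0.877142
  4  |  dp/dt·Δt = +0.001880  |  p_4 = 0.879022
  5  |  dp/dt·Δt = +0.000645  |  p_5 = 0.879667

0.880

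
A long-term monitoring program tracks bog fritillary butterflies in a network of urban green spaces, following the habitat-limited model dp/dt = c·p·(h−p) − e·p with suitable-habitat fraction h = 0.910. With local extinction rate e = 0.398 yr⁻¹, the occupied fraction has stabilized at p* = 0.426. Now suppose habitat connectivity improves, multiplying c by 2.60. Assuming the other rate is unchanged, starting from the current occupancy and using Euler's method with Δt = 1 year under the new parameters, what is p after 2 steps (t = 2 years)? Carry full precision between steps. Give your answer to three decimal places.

0.737

Balance c(h−p*) = e gives c = e/(0.91 − 0.42600) = 0.398/0.48400 = 0.82231.
Starting from p₀ = 0.42600; update p ← p + (dp/dt)·Δt with the new parameters.
step 1: Δp = +0.27128, p = 0.69728
step 2: Δp = +0.03961, p = 0.73689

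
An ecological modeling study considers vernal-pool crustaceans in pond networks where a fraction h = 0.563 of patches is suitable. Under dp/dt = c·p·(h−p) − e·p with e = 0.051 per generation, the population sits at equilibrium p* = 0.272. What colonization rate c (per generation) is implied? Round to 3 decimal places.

0.175

At equilibrium c(h−p*) = e, so c = e/(h−p*).
c = 0.051/(0.563 − 0.272) = 0.051/0.2910 = 0.1753.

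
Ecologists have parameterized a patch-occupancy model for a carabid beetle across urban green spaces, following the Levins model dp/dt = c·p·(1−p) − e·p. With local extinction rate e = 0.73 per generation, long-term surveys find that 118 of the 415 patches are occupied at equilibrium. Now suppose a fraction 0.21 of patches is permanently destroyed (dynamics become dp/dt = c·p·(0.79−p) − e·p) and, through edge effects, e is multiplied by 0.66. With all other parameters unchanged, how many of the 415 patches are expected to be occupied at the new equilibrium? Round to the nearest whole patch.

132

Observed p* = 118/415 = 0.28434.
Balance c(1−p*) = e gives c = e/(1 − 0.28434) = 0.73/0.71566 = 1.02004.
New p* = 0.79 − e/c = 0.79 − 0.48180/1.02004 = 0.31767.
Expected occupied = 415 × 0.31767 = 131.83 ≈ 132.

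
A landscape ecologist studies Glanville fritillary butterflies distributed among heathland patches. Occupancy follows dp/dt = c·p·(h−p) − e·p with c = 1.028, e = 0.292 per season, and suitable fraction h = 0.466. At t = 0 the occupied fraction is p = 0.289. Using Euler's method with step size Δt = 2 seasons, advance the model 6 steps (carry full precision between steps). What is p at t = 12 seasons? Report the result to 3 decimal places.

0.185

Update rule: p ← p + [c·p·(h−p) − e·p]·Δt with Δt = 2.
step 1: Δp = -0.06361, p = 0.22539
step 2: Δp = -0.02013, p = 0.20526
step 3: Δp = -0.00984, p = 0.19543
step 4: Δp = -0.00541, p = 0.19001
step 5: Δp = -0.00315, p = 0.18686
step 6: Δp = -0.00189, p = 0.18498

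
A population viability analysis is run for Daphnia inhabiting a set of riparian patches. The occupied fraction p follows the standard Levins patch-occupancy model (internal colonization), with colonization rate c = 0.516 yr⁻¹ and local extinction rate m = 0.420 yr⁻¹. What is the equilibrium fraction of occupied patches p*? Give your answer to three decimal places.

0.186

At equilibrium, colonization balances extinction: c·p*·(1−p*) = m·p*.
So p* = 1 − m/c = 1 − 0.420/0.516 = 1 − 0.8140 = 0.1860.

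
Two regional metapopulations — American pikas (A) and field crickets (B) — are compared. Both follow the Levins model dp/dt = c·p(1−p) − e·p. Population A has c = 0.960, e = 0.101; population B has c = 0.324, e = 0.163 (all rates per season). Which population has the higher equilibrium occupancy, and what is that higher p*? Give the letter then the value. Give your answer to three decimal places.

A, 0.895

A: p*_A = 1 − 0.101/0.960 = 0.8948.
B: p*_B = 1 − 0.163/0.324 = 0.4969.
A is higher at 0.8948.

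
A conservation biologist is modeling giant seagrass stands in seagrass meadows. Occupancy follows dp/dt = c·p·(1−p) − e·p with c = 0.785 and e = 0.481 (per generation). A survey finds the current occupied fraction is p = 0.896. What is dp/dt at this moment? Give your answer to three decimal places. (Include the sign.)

-0.358

Colonization term: c·p·(1−p) = 0.785×0.896×0.1040 = 0.07315.
Extinction term: e·p = 0.43098.
dp/dt = 0.07315 − 0.43098 = -0.35783.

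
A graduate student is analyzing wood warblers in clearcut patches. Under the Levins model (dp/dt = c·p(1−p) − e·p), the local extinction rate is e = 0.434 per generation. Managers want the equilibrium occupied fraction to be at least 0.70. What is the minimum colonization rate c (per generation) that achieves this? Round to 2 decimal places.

1.45

p* = 1 − e/c ≥ 0.70 requires e/c ≤ 0.3000, i.e. c ≥ e/0.3000.
c_min = 0.434/0.3000 = 1.4467.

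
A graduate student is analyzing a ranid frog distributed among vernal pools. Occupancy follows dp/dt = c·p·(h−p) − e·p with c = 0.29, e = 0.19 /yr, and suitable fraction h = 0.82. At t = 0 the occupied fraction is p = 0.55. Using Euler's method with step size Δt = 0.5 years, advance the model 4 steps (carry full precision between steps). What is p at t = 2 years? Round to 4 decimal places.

0.4485

Update rule: p ← p + [c·p·(h−p) − e·p]·Δt with Δt = 0.5.
p: 0.55000 → 0.51928  (Δp = -0.03072)
p: 0.51928 → 0.49259  (Δp = -0.02669)
p: 0.49259 → 0.46918  (Δp = -0.02341)
p: 0.46918 → 0.44848  (Δp = -0.02071)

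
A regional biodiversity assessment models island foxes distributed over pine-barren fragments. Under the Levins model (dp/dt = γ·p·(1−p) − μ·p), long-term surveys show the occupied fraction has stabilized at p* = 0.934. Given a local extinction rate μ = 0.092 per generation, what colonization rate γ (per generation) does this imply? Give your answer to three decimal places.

1.394

At equilibrium γ(1−p*) = μ, so γ = μ/(1−p*).
γ = 0.092/(1 − 0.934) = 0.092/0.0660 = 1.3939.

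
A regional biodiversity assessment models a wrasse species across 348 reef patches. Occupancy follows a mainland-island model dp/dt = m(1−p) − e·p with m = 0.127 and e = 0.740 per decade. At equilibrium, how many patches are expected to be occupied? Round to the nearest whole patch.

51

p* = m/(m+e) = 0.127/0.8670 = 0.1465.
Expected occupied patches = N × p* = 348 × 0.1465 = 50.98 ≈ 51.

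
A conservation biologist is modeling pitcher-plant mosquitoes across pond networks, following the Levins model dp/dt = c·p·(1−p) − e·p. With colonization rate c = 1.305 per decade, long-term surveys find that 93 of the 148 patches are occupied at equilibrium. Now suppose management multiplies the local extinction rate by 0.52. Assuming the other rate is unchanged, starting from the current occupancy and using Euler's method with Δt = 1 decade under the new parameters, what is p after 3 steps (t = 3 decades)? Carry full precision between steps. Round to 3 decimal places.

Observed p* = 93/148 = 0.62838.
Balance c(1−p*) = e gives e = 1.305×(1 − 0.62838) = 0.48497.
Starting from p₀ = 0.62838; update p ← p + (dp/dt)·Δt with the new parameters.
  1  |  dp/dt·Δt = +0.146276  |  p_1 = 0.774655
  2  |  dp/dt·Δt = +0.032453  |  p_2 = 0.807107
  3  |  dp/dt·Δt = -0.000369  |  p_3 = 0.806738

0.807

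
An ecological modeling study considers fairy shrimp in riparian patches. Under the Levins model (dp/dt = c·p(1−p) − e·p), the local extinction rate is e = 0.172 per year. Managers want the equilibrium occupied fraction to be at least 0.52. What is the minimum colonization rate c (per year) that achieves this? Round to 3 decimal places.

p* = 1 − e/c ≥ 0.52 requires e/c ≤ 0.4800, i.e. c ≥ e/0.4800.
c_min = 0.172/0.4800 = 0.3583.

0.358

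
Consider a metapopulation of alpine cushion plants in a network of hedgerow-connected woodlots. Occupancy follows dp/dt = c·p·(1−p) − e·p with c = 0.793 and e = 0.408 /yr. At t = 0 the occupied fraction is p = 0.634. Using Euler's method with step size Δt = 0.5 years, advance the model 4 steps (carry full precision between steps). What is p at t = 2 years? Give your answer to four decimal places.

Update rule: p ← p + [c·p·(1−p) − e·p]·Δt with Δt = 0.5.
  1  |  dp/dt·Δt = -0.037331  |  p_1 = 0.596669
  2  |  dp/dt·Δt = -0.026301  |  p_2 = 0.570369
  3  |  dp/dt·Δt = -0.019194  |  p_3 = 0.551175
  4  |  dp/dt·Δt = -0.014353  |  p_4 = 0.536822

0.5368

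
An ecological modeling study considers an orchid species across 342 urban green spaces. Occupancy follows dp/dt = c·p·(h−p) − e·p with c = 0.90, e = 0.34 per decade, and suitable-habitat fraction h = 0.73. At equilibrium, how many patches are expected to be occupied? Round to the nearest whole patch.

p* = h − e/c = 0.73 − 0.3778 = 0.3522.
Expected occupied patches = N × p* = 342 × 0.3522 = 120.46 ≈ 120.

120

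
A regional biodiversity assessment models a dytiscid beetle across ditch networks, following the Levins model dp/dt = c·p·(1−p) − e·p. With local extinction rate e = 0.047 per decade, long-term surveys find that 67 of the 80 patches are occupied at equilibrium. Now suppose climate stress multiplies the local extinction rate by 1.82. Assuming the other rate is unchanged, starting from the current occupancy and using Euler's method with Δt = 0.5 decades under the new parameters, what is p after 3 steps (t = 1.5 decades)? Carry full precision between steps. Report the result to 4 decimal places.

0.7954

Observed p* = 67/80 = 0.83750.
Balance c(1−p*) = e gives c = e/(1 − 0.83750) = 0.047/0.16250 = 0.28923.
Starting from p₀ = 0.83750; update p ← p + (dp/dt)·Δt with the new parameters.
p: 0.83750 → 0.82136  (Δp = -0.01614)
p: 0.82136 → 0.80745  (Δp = -0.01391)
p: 0.80745 → 0.79540  (Δp = -0.01205)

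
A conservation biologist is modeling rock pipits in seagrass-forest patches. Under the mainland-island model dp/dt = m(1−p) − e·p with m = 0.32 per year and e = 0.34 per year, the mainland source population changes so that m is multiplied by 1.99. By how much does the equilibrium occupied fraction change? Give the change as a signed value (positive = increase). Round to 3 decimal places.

0.167

Before: p* = 0.32/(0.32+0.34) = 0.4848.
After: m = 0.6368, e = 0.34; p* = 0.6368/0.9768 = 0.6519.
Δp* = 0.6519 − 0.4848 = +0.1671.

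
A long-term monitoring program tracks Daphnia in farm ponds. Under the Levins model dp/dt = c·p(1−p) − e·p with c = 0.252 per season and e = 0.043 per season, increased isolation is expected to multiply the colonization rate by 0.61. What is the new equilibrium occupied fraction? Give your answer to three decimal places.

0.720

Before: p* = 1 − 0.043/0.252 = 0.8294.
After the change, c = 0.15372, e = 0.043, so p* = 1 − 0.043/0.15372 = 0.7203.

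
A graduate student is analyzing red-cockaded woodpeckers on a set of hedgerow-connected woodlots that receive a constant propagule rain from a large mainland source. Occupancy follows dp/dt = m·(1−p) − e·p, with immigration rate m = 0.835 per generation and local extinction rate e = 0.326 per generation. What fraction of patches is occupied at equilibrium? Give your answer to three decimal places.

At equilibrium the propagule rain into empty patches balances local extinction: m(1−p*) = e·p*.
p* = m/(m+e) = 0.835/(0.835+0.326) = 0.835/1.1610 = 0.7192.

0.719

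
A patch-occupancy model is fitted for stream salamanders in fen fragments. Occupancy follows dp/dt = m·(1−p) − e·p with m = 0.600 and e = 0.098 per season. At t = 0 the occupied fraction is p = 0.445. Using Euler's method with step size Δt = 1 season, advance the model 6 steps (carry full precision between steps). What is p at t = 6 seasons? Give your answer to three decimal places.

Update rule: p ← p + [m·(1−p) − e·p]·Δt with Δt = 1.
p: 0.44500 → 0.73439  (Δp = +0.28939)
p: 0.73439 → 0.82179  (Δp = +0.08740)
p: 0.82179 → 0.84818  (Δp = +0.02639)
p: 0.84818 → 0.85615  (Δp = +0.00797)
p: 0.85615 → 0.85856  (Δp = +0.00241)
p: 0.85856 → 0.85928  (Δp = +0.00073)

0.859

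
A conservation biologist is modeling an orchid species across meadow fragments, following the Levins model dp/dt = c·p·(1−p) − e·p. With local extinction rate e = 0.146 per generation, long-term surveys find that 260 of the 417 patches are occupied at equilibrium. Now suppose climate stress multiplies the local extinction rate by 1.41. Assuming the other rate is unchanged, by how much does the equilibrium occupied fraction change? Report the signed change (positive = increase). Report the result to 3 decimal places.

-0.154

Observed p* = 260/417 = 0.62350.
Balance c(1−p*) = e gives c = e/(1 − 0.62350) = 0.146/0.37650 = 0.38778.
New p* = 1 − e/c = 1 − 0.20586/0.38778 = 0.46913.
Δp* = 0.46913 − 0.62350 = -0.15437.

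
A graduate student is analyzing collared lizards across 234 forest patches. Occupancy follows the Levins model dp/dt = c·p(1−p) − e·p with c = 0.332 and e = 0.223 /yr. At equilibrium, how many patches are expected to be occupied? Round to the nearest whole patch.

77

p* = 1 − e/c = 1 − 0.223/0.332 = 0.3283.
Expected occupied patches = N × p* = 234 × 0.3283 = 76.83 ≈ 77.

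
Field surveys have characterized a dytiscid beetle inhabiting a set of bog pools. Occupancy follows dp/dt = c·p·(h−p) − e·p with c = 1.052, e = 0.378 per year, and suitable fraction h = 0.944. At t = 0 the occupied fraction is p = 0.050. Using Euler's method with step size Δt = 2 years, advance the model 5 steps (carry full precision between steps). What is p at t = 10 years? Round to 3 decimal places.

0.591

Update rule: p ← p + [c·p·(h−p) − e·p]·Δt with Δt = 2.
step 1: Δp = +0.05625, p = 0.10625
step 2: Δp = +0.10695, p = 0.21320
step 3: Δp = +0.16664, p = 0.37984
step 4: Δp = +0.16371, p = 0.54355
step 5: Δp = +0.04704, p = 0.59059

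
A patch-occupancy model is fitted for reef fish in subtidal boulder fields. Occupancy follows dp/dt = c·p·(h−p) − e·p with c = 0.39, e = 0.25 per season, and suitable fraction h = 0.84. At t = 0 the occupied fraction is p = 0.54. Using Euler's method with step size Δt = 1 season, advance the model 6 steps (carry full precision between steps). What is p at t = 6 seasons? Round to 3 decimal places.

0.316

Update rule: p ← p + [c·p·(h−p) − e·p]·Δt with Δt = 1.
  1  |  dp/dt·Δt = -0.071820  |  p_1 = 0.468180
  2  |  dp/dt·Δt = -0.049154  |  p_2 = 0.419026
  3  |  dp/dt·Δt = -0.035961  |  p_3 = 0.383065
  4  |  dp/dt·Δt = -0.027502  |  p_4 = 0.355563
  5  |  dp/dt·Δt = -0.021714  |  p_5 = 0.333849
  6  |  dp/dt·Δt = -0.017561  |  p_6 = 0.316288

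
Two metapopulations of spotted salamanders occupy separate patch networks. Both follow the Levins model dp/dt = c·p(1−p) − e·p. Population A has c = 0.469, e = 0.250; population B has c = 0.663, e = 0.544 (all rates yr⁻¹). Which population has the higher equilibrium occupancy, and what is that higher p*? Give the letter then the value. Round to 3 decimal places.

A: p*_A = 1 − 0.250/0.469 = 0.4670.
B: p*_B = 1 − 0.544/0.663 = 0.1795.
A is higher at 0.4670.

A, 0.467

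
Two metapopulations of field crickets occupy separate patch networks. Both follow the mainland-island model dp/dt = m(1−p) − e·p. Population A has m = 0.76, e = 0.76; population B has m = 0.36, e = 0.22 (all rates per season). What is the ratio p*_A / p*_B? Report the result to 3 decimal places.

0.806

A: p*_A = m/(m+e) = 0.76/1.5200 = 0.5000.
B: p*_B = 0.36/0.5800 = 0.6207.
p*_A / p*_B = 0.5000/0.6207 = 0.8056.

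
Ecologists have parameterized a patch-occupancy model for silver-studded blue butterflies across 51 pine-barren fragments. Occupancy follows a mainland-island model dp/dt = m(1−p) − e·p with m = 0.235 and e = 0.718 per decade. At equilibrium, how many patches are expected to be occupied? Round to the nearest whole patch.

13

p* = m/(m+e) = 0.235/0.9530 = 0.2466.
Expected occupied patches = N × p* = 51 × 0.2466 = 12.58 ≈ 13.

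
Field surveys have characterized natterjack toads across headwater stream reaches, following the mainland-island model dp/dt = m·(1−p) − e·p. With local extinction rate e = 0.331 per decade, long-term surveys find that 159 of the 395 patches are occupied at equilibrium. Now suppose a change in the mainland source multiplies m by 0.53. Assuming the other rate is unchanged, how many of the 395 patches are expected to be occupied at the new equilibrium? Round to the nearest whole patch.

104

Observed p* = 159/395 = 0.40253.
Balance m(1−p*) = e·p* gives m = e·p*/(1−p*) = 0.331×0.40253/0.59747 = 0.22300.
New p* = m/(m+e) = 0.11819/(0.11819+0.33100) = 0.26312.
Expected occupied = 395 × 0.26312 = 103.93 ≈ 104.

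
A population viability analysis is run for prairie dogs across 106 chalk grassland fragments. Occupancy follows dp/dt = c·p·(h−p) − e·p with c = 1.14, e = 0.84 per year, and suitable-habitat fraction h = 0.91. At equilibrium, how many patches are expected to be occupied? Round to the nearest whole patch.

18

p* = h − e/c = 0.91 − 0.7368 = 0.1732.
Expected occupied patches = N × p* = 106 × 0.1732 = 18.35 ≈ 18.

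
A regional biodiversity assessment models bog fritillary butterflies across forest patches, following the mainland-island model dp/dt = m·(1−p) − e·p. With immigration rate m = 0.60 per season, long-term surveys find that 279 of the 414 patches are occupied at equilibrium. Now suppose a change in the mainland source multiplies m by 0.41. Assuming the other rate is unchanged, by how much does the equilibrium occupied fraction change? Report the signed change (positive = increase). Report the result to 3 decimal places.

-0.215

Observed p* = 279/414 = 0.67391.
Balance m(1−p*) = e·p* gives e = m(1−p*)/p* = 0.60×0.32609/0.67391 = 0.29033.
New p* = m/(m+e) = 0.24600/(0.24600+0.29033) = 0.45867.
Δp* = 0.45867 − 0.67391 = -0.21524.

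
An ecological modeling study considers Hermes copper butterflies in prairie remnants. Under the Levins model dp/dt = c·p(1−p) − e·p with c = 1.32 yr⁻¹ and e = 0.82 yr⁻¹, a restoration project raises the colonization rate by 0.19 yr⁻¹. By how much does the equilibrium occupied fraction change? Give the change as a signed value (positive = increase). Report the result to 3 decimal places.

0.078

Before: p* = 1 − 0.82/1.32 = 0.3788.
After the change, c = 1.51, e = 0.82, so p* = 1 − 0.82/1.51 = 0.4570.
Δp* = 0.4570 − 0.3788 = +0.0782.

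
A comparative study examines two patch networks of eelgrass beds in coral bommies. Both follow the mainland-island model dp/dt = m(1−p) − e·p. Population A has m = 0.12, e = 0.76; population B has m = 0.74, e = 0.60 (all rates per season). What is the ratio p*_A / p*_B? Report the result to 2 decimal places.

0.25

A: p*_A = m/(m+e) = 0.12/0.8800 = 0.1364.
B: p*_B = 0.74/1.3400 = 0.5522.
p*_A / p*_B = 0.1364/0.5522 = 0.2469.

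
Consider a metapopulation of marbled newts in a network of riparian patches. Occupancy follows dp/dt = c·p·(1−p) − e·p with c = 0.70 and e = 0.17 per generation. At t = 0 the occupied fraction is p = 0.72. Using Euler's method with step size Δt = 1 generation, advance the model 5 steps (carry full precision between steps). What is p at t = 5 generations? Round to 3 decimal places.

0.756

Update rule: p ← p + [c·p·(1−p) − e·p]·Δt with Δt = 1.
t = 1: p = 0.72000 + (+0.01872) = 0.73872
t = 2: p = 0.73872 + (+0.00953) = 0.74825
t = 3: p = 0.74825 + (+0.00466) = 0.75291
t = 4: p = 0.75291 + (+0.00223) = 0.75514
t = 5: p = 0.75514 + (+0.00106) = 0.75620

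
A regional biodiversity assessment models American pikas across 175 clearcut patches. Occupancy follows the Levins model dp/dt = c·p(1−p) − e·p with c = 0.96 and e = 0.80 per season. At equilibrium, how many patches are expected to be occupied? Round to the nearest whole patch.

p* = 1 − e/c = 1 − 0.80/0.96 = 0.1667.
Expected occupied patches = N × p* = 175 × 0.1667 = 29.17 ≈ 29.

29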